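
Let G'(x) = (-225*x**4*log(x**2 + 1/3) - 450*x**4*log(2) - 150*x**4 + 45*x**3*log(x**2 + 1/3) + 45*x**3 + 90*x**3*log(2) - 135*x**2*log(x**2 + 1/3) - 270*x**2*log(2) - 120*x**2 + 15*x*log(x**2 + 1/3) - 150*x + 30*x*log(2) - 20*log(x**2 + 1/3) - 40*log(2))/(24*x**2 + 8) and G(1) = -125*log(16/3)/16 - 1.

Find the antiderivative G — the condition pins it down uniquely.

G(x) = -(50*x**3*log(4*x**2 + 4/3) - 15*x**2*log(4*x**2 + 4/3) + 40*x*log(4*x**2 + 4/3) + 50*log(4*x**2 + 4/3) + 16)/16

G'(x) has the shape u'v + uv' for u = -25*x**3/8 + 15*x**2/16 - 5*x/2 - 25/8 and v = log(4*x**2 + 4/3) — it is the derivative of the product u*v.
A general antiderivative is 5*(-5*x**3/2 + 3*x**2/4 - 2*x - 5/2)*log(4*x**2 + 4/3)/4 + C.
The condition gives C = -125*log(16/3)/16 - 1 - (-125*log(16/3)/16) = -1.
So G(x) = -(50*x**3*log(4*x**2 + 4/3) - 15*x**2*log(4*x**2 + 4/3) + 40*x*log(4*x**2 + 4/3) + 50*log(4*x**2 + 4/3) + 16)/16.
Check: d/dx[-(50*x**3*log(4*x**2 + 4/3) - 15*x**2*log(4*x**2 + 4/3) + 40*x*log(4*x**2 + 4/3) + 50*log(4*x**2 + 4/3) + 16)/16] = (-225*x**4*log(x**2 + 1/3) - 450*x**4*log(2) - 150*x**4 + 45*x**3*log(x**2 + 1/3) + 45*x**3 + 90*x**3*log(2) - 135*x**2*log(x**2 + 1/3) - 270*x**2*log(2) - 120*x**2 + 15*x*log(x**2 + 1/3) - 150*x + 30*x*log(2) - 20*log(x**2 + 1/3) - 40*log(2))/(24*x**2 + 8) = G'(x).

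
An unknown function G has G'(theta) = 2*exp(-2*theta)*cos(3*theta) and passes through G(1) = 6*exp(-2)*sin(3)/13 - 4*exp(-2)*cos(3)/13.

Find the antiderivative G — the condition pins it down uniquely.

G(theta) = 6*exp(-2*theta)*sin(3*theta)/13 - 4*exp(-2*theta)*cos(3*theta)/13

Check a candidate G(theta) by differentiating: d/dtheta[G] must match the given G'(theta).
A general antiderivative is 6*exp(-2*theta)*sin(3*theta)/13 - 4*exp(-2*theta)*cos(3*theta)/13 + C.
The condition gives C = 6*exp(-2)*sin(3)/13 - 4*exp(-2)*cos(3)/13 - (6*exp(-2)*sin(3)/13 - 4*exp(-2)*cos(3)/13) = 0.
So G(theta) = 6*exp(-2*theta)*sin(3*theta)/13 - 4*exp(-2*theta)*cos(3*theta)/13.
Check: d/dtheta[6*exp(-2*theta)*sin(3*theta)/13 - 4*exp(-2*theta)*cos(3*theta)/13] = 2*exp(-2*theta)*cos(3*theta) = G'(theta).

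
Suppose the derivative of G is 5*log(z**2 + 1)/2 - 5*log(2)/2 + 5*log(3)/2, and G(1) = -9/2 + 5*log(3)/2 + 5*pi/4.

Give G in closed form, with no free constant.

The proposed G(z) is checked by its d/dz: the result must match the given G'(z).
A general antiderivative is 5*z*log(3*z**2/2 + 3/2)/2 - 5*z + 5*atan(z) + C.
The condition gives C = -9/2 + 5*log(3)/2 + 5*pi/4 - (-5 + 5*log(3)/2 + 5*pi/4) = 1/2.
So G(z) = (5*z*log(3*z**2/2 + 3/2) - 10*z + 10*atan(z) + 1)/2.
Check: d/dz[(5*z*log(3*z**2/2 + 3/2) - 10*z + 10*atan(z) + 1)/2] = 5*log(z**2 + 1)/2 - 5*log(2)/2 + 5*log(3)/2 = G'(z).

G(z) = (5*z*log(3*z**2/2 + 3/2) - 10*z + 10*atan(z) + 1)/2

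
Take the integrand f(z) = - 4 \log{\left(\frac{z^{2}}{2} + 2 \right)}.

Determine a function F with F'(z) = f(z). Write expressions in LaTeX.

Since d/dz undoes antidifferentiation here, F'(z) = f(z) is required of F(z).
Check: d/dz[- 4 z \log{\left(\frac{z^{2}}{2} + 2 \right)} + 8 z - 16 \operatorname{atan}{\left(\frac{z}{2} \right)}] = - 4 \log{\left(\frac{z^{2}}{2} + 2 \right)} = f(z).

An antiderivative is F(z) = - 4 z \log{\left(\frac{z^{2}}{2} + 2 \right)} + 8 z - 16 \operatorname{atan}{\left(\frac{z}{2} \right)}.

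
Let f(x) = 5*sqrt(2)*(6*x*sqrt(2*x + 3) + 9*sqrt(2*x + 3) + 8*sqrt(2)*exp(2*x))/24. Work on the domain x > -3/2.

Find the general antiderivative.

Any candidate F(x) must reproduce f(x) exactly when differentiated.
Check: d/dx[(x + 3/2)**(5/2) + 5*exp(2*x)/3] = sqrt(2)*(30*x*sqrt(2*x + 3) + 45*sqrt(2*x + 3) + 40*sqrt(2)*exp(2*x))/24, which equals f(x).

F(x) = (x + 3/2)**(5/2) + 5*exp(2*x)/3 + C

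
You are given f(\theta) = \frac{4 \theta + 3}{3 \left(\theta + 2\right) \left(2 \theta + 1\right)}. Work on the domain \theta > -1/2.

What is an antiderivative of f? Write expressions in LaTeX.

The denominator factors as 3 \left(\theta + 2\right) \left(2 \theta + 1\right); partial fractions split f into directly integrable pieces: \frac{2}{9 \left(2 \theta + 1\right)} + \frac{5}{9 \left(\theta + 2\right)}.
Check: d/d\theta[\frac{\log{\left(\theta + \frac{1}{2} \right)} + 5 \log{\left(\theta + 2 \right)}}{9}] = \frac{4 \theta + 3}{6 \theta^{2} + 15 \theta + 6}, which equals f(\theta).

An antiderivative is F(\theta) = \frac{\log{\left(\theta + \frac{1}{2} \right)} + 5 \log{\left(\theta + 2 \right)}}{9}.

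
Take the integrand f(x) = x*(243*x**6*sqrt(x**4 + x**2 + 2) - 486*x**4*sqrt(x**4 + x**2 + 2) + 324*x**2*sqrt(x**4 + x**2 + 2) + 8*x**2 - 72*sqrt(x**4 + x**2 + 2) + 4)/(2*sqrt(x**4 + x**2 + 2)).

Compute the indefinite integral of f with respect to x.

Since d/dx undoes antidifferentiation here, F'(x) = f(x) is required of F(x).
Check: d/dx[(3*(2 - 3*x**2)**4 + 32*sqrt(x**4 + x**2 + 2))/16] = (243*x**7*sqrt(x**4 + x**2 + 2) - 486*x**5*sqrt(x**4 + x**2 + 2) + 324*x**3*sqrt(x**4 + x**2 + 2) + 8*x**3 - 72*x*sqrt(x**4 + x**2 + 2) + 4*x)/(2*sqrt(x**4 + x**2 + 2)), which equals f(x).

F(x) = (3*(2 - 3*x**2)**4 + 32*sqrt(x**4 + x**2 + 2))/16 + C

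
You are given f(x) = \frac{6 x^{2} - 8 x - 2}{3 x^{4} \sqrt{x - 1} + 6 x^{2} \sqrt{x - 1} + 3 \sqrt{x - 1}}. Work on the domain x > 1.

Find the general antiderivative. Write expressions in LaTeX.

F(x) = - \frac{2 \sqrt{x - 1}}{3 \left(\frac{x^{2}}{2} + \frac{1}{2}\right)} + C

f has the shape u'v + uv' for u = - \frac{2}{3 \left(\frac{x^{2}}{2} + \frac{1}{2}\right)} and v = \sqrt{x - 1} — it is the derivative of the product u*v.
Check: d/dx[- \frac{2 \sqrt{x - 1}}{3 \left(\frac{x^{2}}{2} + \frac{1}{2}\right)}] = \frac{6 x^{2} - 8 x - 2}{3 x^{4} \sqrt{x - 1} + 6 x^{2} \sqrt{x - 1} + 3 \sqrt{x - 1}} = f(x).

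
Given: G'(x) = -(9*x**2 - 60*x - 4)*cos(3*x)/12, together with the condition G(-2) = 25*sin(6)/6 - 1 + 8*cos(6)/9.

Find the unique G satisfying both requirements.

Recover the given G'(x) by differentiating a candidate G(x); any mismatch rules it out.
A general antiderivative is -x**2*sin(3*x)/4 + 5*x*sin(3*x)/3 - x*cos(3*x)/6 + sin(3*x)/6 + 5*cos(3*x)/9 + C.
The condition gives C = 25*sin(6)/6 - 1 + 8*cos(6)/9 - (25*sin(6)/6 + 8*cos(6)/9) = -1.
So G(x) = (-9*x**2*sin(3*x) + 60*x*sin(3*x) - 6*x*cos(3*x) + 6*sin(3*x) + 20*cos(3*x) - 36)/36.
Check: d/dx[(-9*x**2*sin(3*x) + 60*x*sin(3*x) - 6*x*cos(3*x) + 6*sin(3*x) + 20*cos(3*x) - 36)/36] = -3*x**2*cos(3*x)/4 + 5*x*cos(3*x) + cos(3*x)/3, which equals G'(x).

G(x) = (-9*x**2*sin(3*x) + 60*x*sin(3*x) - 6*x*cos(3*x) + 6*sin(3*x) + 20*cos(3*x) - 36)/36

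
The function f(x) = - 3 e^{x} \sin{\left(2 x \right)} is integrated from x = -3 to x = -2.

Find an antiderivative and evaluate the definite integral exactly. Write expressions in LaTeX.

Antiderivative: F(x) = \frac{3 \left(- \sin{\left(2 x \right)} + 2 \cos{\left(2 x \right)}\right) e^{x}}{5}; value = \frac{6 \cos{\left(4 \right)}}{5 e^{2}} + \frac{3 \sin{\left(4 \right)}}{5 e^{2}} - \frac{6 \cos{\left(6 \right)}}{5 e^{3}} - \frac{3 \sin{\left(6 \right)}}{5 e^{3}}

For F(x) to be correct the identity F'(x) - f(x) = 0 must hold.
F(x) = \frac{3 \left(- \sin{\left(2 x \right)} + 2 \cos{\left(2 x \right)}\right) e^{x}}{5} is an antiderivative of f.
Check: d/dx[\frac{3 \left(- \sin{\left(2 x \right)} + 2 \cos{\left(2 x \right)}\right) e^{x}}{5}] = - 3 e^{x} \sin{\left(2 x \right)} = f(x).
F(-2) = \frac{6 \cos{\left(4 \right)}}{5 e^{2}} + \frac{3 \sin{\left(4 \right)}}{5 e^{2}}; F(-3) = \frac{3 \sin{\left(6 \right)}}{5 e^{3}} + \frac{6 \cos{\left(6 \right)}}{5 e^{3}}.
Integral = F(-2) - F(-3) = \frac{6 \cos{\left(4 \right)}}{5 e^{2}} + \frac{3 \sin{\left(4 \right)}}{5 e^{2}} - \frac{6 \cos{\left(6 \right)}}{5 e^{3}} - \frac{3 \sin{\left(6 \right)}}{5 e^{3}}.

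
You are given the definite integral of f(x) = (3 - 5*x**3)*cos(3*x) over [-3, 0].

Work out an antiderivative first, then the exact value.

Antiderivative: F(x) = (-45*x**3*sin(3*x) - 45*x**2*cos(3*x) + 30*x*sin(3*x) + 27*sin(3*x) + 10*cos(3*x))/27; value = 395*cos(9)/27 + 10/27 + 128*sin(9)/3

An antiderivative F(x) passes only if d/dx[F] lands on f(x) exactly.
F(x) = (-45*x**3*sin(3*x) - 45*x**2*cos(3*x) + 30*x*sin(3*x) + 27*sin(3*x) + 10*cos(3*x))/27 is an antiderivative of f.
Check: d/dx[(-45*x**3*sin(3*x) - 45*x**2*cos(3*x) + 30*x*sin(3*x) + 27*sin(3*x) + 10*cos(3*x))/27] = -5*x**3*cos(3*x) + 3*cos(3*x), which equals f(x).
F(0) = 10/27; F(-3) = -128*sin(9)/3 - 395*cos(9)/27.
Integral = F(0) - F(-3) = 395*cos(9)/27 + 10/27 + 128*sin(9)/3.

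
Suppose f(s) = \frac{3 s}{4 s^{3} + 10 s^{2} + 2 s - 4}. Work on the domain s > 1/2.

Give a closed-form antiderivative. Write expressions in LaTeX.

An antiderivative is F(s) = \frac{\log{\left(s - \frac{1}{2} \right)}}{10} + \frac{\log{\left(s + 1 \right)}}{2} - \frac{3 \log{\left(s + 2 \right)}}{5}.

Factor the denominator (2 \left(s + 1\right) \left(s + 2\right) \left(2 s - 1\right)) and decompose: f = \frac{1}{5 \left(2 s - 1\right)} - \frac{3}{5 \left(s + 2\right)} + \frac{1}{2 \left(s + 1\right)}; each piece integrates to a log, atan, or power term.
Check: d/ds[\frac{\log{\left(s - \frac{1}{2} \right)}}{10} + \frac{\log{\left(s + 1 \right)}}{2} - \frac{3 \log{\left(s + 2 \right)}}{5}] = \frac{3 s}{4 s^{3} + 10 s^{2} + 2 s - 4} = f(s).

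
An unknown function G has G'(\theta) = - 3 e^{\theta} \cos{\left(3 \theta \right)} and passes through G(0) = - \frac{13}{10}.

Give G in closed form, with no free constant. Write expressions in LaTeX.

Any candidate G(\theta) must reproduce the stated G'(\theta) exactly.
A general antiderivative is - \frac{9 e^{\theta} \sin{\left(3 \theta \right)}}{10} - \frac{3 e^{\theta} \cos{\left(3 \theta \right)}}{10} + C.
The condition gives C = - \frac{13}{10} - (- \frac{3}{10}) = -1.
So G(\theta) = - \frac{9 e^{\theta} \sin{\left(3 \theta \right)}}{10} - \frac{3 e^{\theta} \cos{\left(3 \theta \right)}}{10} - 1.
Check: d/d\theta[- \frac{9 e^{\theta} \sin{\left(3 \theta \right)}}{10} - \frac{3 e^{\theta} \cos{\left(3 \theta \right)}}{10} - 1] = - 3 e^{\theta} \cos{\left(3 \theta \right)} = G'(\theta).

G(\theta) = - \frac{9 e^{\theta} \sin{\left(3 \theta \right)}}{10} - \frac{3 e^{\theta} \cos{\left(3 \theta \right)}}{10} - 1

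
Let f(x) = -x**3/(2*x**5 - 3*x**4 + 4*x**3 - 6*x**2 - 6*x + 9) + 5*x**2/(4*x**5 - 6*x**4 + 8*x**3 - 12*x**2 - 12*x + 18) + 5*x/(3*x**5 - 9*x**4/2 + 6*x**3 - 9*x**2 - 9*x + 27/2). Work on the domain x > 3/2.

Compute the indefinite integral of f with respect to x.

F(x) = 58*log(x - 3/2)/105 - 29*log(x - 1)/48 + log(x + 1)/240 + log(x**2 + 3)/42 - 121*sqrt(3)*atan(sqrt(3)*x/3)/504 + C

The denominator factors as 6*(x - 1)*(x + 1)*(2*x - 3)*(x**2 + 3); partial fractions split f into directly integrable pieces: (8*x - 121)/(168*(x**2 + 3)) + 116/(105*(2*x - 3)) + 1/(240*(x + 1)) - 29/(48*(x - 1)).
Check: d/dx[58*log(x - 3/2)/105 - 29*log(x - 1)/48 + log(x + 1)/240 + log(x**2 + 3)/42 - 121*sqrt(3)*atan(sqrt(3)*x/3)/504] = (-6*x**3 + 15*x**2 + 20*x)/(12*x**5 - 18*x**4 + 24*x**3 - 36*x**2 - 36*x + 54), which equals f(x).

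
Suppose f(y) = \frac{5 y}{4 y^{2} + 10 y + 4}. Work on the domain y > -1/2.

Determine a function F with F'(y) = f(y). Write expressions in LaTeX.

Factor the denominator (2 \left(y + 2\right) \left(2 y + 1\right)) and decompose: f = - \frac{5}{6 \left(2 y + 1\right)} + \frac{5}{3 \left(y + 2\right)}; each piece integrates to a log, atan, or power term.
Check: d/dy[- \frac{5 \log{\left(y + \frac{1}{2} \right)}}{12} + \frac{5 \log{\left(y + 2 \right)}}{3}] = \frac{5 y}{4 y^{2} + 10 y + 4} = f(y).

An antiderivative is F(y) = - \frac{5 \log{\left(y + \frac{1}{2} \right)}}{12} + \frac{5 \log{\left(y + 2 \right)}}{3}.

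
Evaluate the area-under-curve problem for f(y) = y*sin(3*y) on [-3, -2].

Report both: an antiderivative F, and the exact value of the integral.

Antiderivative: F(y) = -y*cos(3*y)/3 + sin(3*y)/9; value = -sin(6)/9 + sin(9)/9 + 2*cos(6)/3 - cos(9)

Recover f(y) by differentiating a candidate F(y); any mismatch rules it out.
F(y) = -y*cos(3*y)/3 + sin(3*y)/9 is an antiderivative of f.
Check: d/dy[-y*cos(3*y)/3 + sin(3*y)/9] = y*sin(3*y) = f(y).
F(-2) = -sin(6)/9 + 2*cos(6)/3; F(-3) = cos(9) - sin(9)/9.
Integral = F(-2) - F(-3) = -sin(6)/9 + sin(9)/9 + 2*cos(6)/3 - cos(9).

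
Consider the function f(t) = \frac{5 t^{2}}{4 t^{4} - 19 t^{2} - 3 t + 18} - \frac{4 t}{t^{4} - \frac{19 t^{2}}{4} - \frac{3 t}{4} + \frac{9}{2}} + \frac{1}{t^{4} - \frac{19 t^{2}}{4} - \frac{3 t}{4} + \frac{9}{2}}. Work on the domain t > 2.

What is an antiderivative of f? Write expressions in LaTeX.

An antiderivative is F(t) = - \frac{800 t \log{\left(t - 2 \right)} - 1372 t \log{\left(t - 1 \right)} + 572 t \log{\left(t + \frac{3}{2} \right)} + 1200 \log{\left(t - 2 \right)} - 2058 \log{\left(t - 1 \right)} + 858 \log{\left(t + \frac{3}{2} \right)} + 5495}{2450 \left(2 t + 3\right)}.

Factor the denominator (\left(t - 2\right) \left(t - 1\right) \left(2 t + 3\right)^{2}) and decompose: f = - \frac{286}{1225 \left(2 t + 3\right)} + \frac{157}{35 \left(2 t + 3\right)^{2}} + \frac{7}{25 \left(t - 1\right)} - \frac{8}{49 \left(t - 2\right)}; each piece integrates to a log, atan, or power term.
Check: d/dt[- \frac{800 t \log{\left(t - 2 \right)} - 1372 t \log{\left(t - 1 \right)} + 572 t \log{\left(t + \frac{3}{2} \right)} + 1200 \log{\left(t - 2 \right)} - 2058 \log{\left(t - 1 \right)} + 858 \log{\left(t + \frac{3}{2} \right)} + 5495}{2450 \left(2 t + 3\right)}] = \frac{5 t^{2} - 16 t + 4}{4 t^{4} - 19 t^{2} - 3 t + 18}, which equals f(t).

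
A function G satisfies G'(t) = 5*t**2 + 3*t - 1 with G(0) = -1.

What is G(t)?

Integrate term by term and add the pieces.
A general antiderivative is 5*t**3/3 + 3*t**2/2 - t + C.
The condition gives C = -1 - (0) = -1.
So G(t) = (10*t**3 + 9*t**2 - 6*t - 6)/6.
Check: d/dt[(10*t**3 + 9*t**2 - 6*t - 6)/6] = 5*t**2 + 3*t - 1 = G'(t).

G(t) = (10*t**3 + 9*t**2 - 6*t - 6)/6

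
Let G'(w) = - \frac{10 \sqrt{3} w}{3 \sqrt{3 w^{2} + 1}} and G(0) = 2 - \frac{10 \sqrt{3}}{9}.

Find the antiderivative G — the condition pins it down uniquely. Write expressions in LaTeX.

G(w) = 2 - \frac{5 \sqrt{4 w^{2} + \frac{4}{3}}}{3}

The substitution u = 4 w^{2} + \frac{4}{3} works: G'(w) is exactly (dG/du)*(du/dw) for that inner function.
A general antiderivative is - \frac{5 \sqrt{4 w^{2} + \frac{4}{3}}}{3} + C.
The condition gives C = 2 - \frac{10 \sqrt{3}}{9} - (- \frac{10 \sqrt{3}}{9}) = 2.
So G(w) = 2 - \frac{5 \sqrt{4 w^{2} + \frac{4}{3}}}{3}.
Check: d/dw[2 - \frac{5 \sqrt{4 w^{2} + \frac{4}{3}}}{3}] = - \frac{10 \sqrt{3} w}{3 \sqrt{3 w^{2} + 1}} = G'(w).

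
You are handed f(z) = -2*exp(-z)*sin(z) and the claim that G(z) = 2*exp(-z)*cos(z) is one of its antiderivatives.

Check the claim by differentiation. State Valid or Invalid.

d/dz[G] = (-2*sin(z) - 2*cos(z))*exp(-z)
d/dz[G] - f(z) = -2*exp(-z)*cos(z) != 0.

Invalid: d/dz[G] - f = -2*exp(-z)*cos(z), which is not 0.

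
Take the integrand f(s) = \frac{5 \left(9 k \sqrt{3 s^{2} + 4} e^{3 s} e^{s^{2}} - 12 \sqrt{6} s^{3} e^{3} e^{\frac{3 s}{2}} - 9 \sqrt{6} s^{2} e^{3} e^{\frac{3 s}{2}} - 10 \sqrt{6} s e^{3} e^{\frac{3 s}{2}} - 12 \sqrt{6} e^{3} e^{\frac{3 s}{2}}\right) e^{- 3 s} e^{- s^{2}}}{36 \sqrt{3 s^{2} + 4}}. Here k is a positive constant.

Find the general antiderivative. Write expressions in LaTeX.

F(s) = \frac{5 \left(9 k s + 2 \sqrt{6} \sqrt{3 s^{2} + 4} e^{- s^{2} - \frac{3 s}{2} + 3}\right)}{36} + C

Recover f(s) by differentiating a candidate F(s); any mismatch rules it out.
Check: d/ds[\frac{5 \left(9 k s + 2 \sqrt{6} \sqrt{3 s^{2} + 4} e^{- s^{2} - \frac{3 s}{2} + 3}\right)}{36}] = \frac{\left(\frac{45 k \sqrt{3 s^{2} + 4} e^{3 s} e^{s^{2}}}{e^{3}} - 60 \sqrt{6} s^{3} e^{\frac{3 s}{2}} - 45 \sqrt{6} s^{2} e^{\frac{3 s}{2}} - 50 \sqrt{6} s e^{\frac{3 s}{2}} - 60 \sqrt{6} e^{\frac{3 s}{2}}\right) e^{3} e^{- 3 s} e^{- s^{2}}}{36 \sqrt{3 s^{2} + 4}}, which equals f(s).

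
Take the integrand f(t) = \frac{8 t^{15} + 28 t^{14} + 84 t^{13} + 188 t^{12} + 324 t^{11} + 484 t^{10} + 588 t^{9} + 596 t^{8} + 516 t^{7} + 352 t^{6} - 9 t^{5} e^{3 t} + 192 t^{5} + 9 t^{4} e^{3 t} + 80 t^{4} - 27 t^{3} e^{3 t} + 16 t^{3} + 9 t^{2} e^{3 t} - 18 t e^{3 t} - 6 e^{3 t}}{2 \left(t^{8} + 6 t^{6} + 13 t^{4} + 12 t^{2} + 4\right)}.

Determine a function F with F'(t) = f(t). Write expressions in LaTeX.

An antiderivative F(t) passes only if d/dt[F] lands on f(t) exactly.
Check: d/dt[\frac{t \left(t^{3} \left(t + 1\right)^{4} \left(t^{4} + 3 t^{2} + 2\right) - 3 e^{3 t}\right)}{2 \left(t^{4} + 3 t^{2} + 2\right)}] = \frac{8 t^{15} + 28 t^{14} + 84 t^{13} + 188 t^{12} + 324 t^{11} + 484 t^{10} + 588 t^{9} + 596 t^{8} + 516 t^{7} + 352 t^{6} - 9 t^{5} e^{3 t} + 192 t^{5} + 9 t^{4} e^{3 t} + 80 t^{4} - 27 t^{3} e^{3 t} + 16 t^{3} + 9 t^{2} e^{3 t} - 18 t e^{3 t} - 6 e^{3 t}}{2 t^{8} + 12 t^{6} + 26 t^{4} + 24 t^{2} + 8}, which equals f(t).

An antiderivative is F(t) = \frac{t \left(t^{3} \left(t + 1\right)^{4} \left(t^{4} + 3 t^{2} + 2\right) - 3 e^{3 t}\right)}{2 \left(t^{4} + 3 t^{2} + 2\right)}.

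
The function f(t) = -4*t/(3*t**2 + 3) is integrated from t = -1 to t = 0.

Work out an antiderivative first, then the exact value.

The substitution u = t**2 + 1 works: f is exactly (dF/du)*(du/dt) for that inner function.
F(t) = -2*log(t**2 + 1)/3 is an antiderivative of f.
Check: d/dt[-2*log(t**2 + 1)/3] = -4*t/(3*t**2 + 3) = f(t).
F(0) = 0; F(-1) = -2*log(2)/3.
Integral = F(0) - F(-1) = 2*log(2)/3.

Antiderivative: F(t) = -2*log(t**2 + 1)/3; value = 2*log(2)/3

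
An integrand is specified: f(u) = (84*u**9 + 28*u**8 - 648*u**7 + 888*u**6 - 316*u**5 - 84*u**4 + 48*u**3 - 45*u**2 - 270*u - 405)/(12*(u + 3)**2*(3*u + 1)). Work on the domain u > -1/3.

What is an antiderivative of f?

For F(u) to be correct the identity F'(u) - f(u) = 0 must hold.
Check: d/du[u**8/(3*u + 9) - 4*u**7/(3*u + 9) + 6*u**6/(3*u + 9) - 4*u**5/(3*u + 9) + u**4/(3*u + 9) - 5*log(3*u + 1)/4] = (84*u**9 + 28*u**8 - 648*u**7 + 888*u**6 - 316*u**5 - 84*u**4 + 48*u**3 - 45*u**2 - 270*u - 405)/(36*u**3 + 228*u**2 + 396*u + 108), which equals f(u).

An antiderivative is F(u) = u**8/(3*u + 9) - 4*u**7/(3*u + 9) + 6*u**6/(3*u + 9) - 4*u**5/(3*u + 9) + u**4/(3*u + 9) - 5*log(3*u + 1)/4.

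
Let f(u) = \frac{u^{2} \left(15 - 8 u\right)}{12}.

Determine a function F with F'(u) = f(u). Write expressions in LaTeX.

Whatever form F(u) takes, F'(u) = f(u) is non-negotiable.
Check: d/du[- \frac{u^{4}}{6} + \frac{5 u^{3}}{12}] = - \frac{2 u^{3}}{3} + \frac{5 u^{2}}{4}, which equals f(u).

An antiderivative is F(u) = - \frac{u^{4}}{6} + \frac{5 u^{3}}{12}.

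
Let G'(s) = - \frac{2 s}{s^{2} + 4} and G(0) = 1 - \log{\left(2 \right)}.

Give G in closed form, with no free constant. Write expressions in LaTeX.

G(s) = 1 - \log{\left(\frac{s^{2}}{2} + 2 \right)}

The substitution u = \frac{s^{2}}{2} + 2 works: G'(s) is exactly (dG/du)*(du/ds) for that inner function.
A general antiderivative is - \log{\left(\frac{s^{2}}{2} + 2 \right)} + C.
The condition gives C = 1 - \log{\left(2 \right)} - (- \log{\left(2 \right)}) = 1.
So G(s) = 1 - \log{\left(\frac{s^{2}}{2} + 2 \right)}.
Check: d/ds[1 - \log{\left(\frac{s^{2}}{2} + 2 \right)}] = - \frac{2 s}{s^{2} + 4} = G'(s).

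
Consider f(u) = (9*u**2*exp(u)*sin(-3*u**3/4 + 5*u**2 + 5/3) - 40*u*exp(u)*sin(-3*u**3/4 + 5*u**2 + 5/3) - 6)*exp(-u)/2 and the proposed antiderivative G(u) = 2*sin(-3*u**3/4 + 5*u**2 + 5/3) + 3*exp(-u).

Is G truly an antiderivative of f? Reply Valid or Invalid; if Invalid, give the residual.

d/du[G] = (-9*u**2*exp(u)*cos(-3*u**3/4 + 5*u**2 + 5/3) + 40*u*exp(u)*cos(-3*u**3/4 + 5*u**2 + 5/3) - 6)*exp(-u)/2
d/du[G] - f(u) = -9*u**2*sin(-3*u**3/4 + 5*u**2 + 5/3)/2 - 9*u**2*cos(-3*u**3/4 + 5*u**2 + 5/3)/2 + 20*u*sin(-3*u**3/4 + 5*u**2 + 5/3) + 20*u*cos(-3*u**3/4 + 5*u**2 + 5/3) != 0.

Invalid: d/du[G] - f = -9*u**2*sin(-3*u**3/4 + 5*u**2 + 5/3)/2 - 9*u**2*cos(-3*u**3/4 + 5*u**2 + 5/3)/2 + 20*u*sin(-3*u**3/4 + 5*u**2 + 5/3) + 20*u*cos(-3*u**3/4 + 5*u**2 + 5/3), which is not 0.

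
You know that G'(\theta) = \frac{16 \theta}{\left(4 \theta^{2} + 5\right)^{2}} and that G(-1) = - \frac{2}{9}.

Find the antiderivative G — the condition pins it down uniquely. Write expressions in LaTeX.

G(\theta) = - \frac{1}{2 \theta^{2} + \frac{5}{2}}

The substitution u = 2 \theta^{2} + \frac{5}{2} works: G'(\theta) is exactly (dG/du)*(du/d\theta) for that inner function.
A general antiderivative is - \frac{1}{2 \theta^{2} + \frac{5}{2}} + C.
The condition gives C = - \frac{2}{9} - (- \frac{2}{9}) = 0.
So G(\theta) = - \frac{1}{2 \theta^{2} + \frac{5}{2}}.
Check: d/d\theta[- \frac{1}{2 \theta^{2} + \frac{5}{2}}] = \frac{16 \theta}{16 \theta^{4} + 40 \theta^{2} + 25}, which equals G'(\theta).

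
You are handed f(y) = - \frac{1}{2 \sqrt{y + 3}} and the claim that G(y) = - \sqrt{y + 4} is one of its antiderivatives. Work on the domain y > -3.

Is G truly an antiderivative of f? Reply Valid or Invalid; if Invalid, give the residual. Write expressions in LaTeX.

Invalid: d/dy[G] - f = \frac{- \sqrt{y + 3} + \sqrt{y + 4}}{2 \sqrt{y + 3} \sqrt{y + 4}}, which is not 0.

d/dy[G] = - \frac{1}{2 \sqrt{y + 4}}
d/dy[G] - f(y) = \frac{- \sqrt{y + 3} + \sqrt{y + 4}}{2 \sqrt{y + 3} \sqrt{y + 4}} != 0.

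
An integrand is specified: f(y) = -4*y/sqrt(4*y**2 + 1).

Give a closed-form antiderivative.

f matches the chain-rule pattern g'(h)*h' with inner function h(y) = 4*y**2 + 1; substituting u = h(y) collapses the integral.
Check: d/dy[-sqrt(4*y**2 + 1)] = -4*y/sqrt(4*y**2 + 1) = f(y).

An antiderivative is F(y) = -sqrt(4*y**2 + 1).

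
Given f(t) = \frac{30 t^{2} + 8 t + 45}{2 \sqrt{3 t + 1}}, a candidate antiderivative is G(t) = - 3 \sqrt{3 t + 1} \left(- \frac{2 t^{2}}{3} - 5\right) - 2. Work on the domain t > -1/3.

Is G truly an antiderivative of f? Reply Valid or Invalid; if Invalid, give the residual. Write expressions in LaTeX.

Valid: G'(t) = f(t).

d/dt[G] = \frac{30 t^{2} + 8 t + 45}{2 \sqrt{3 t + 1}}
This equals f(t) exactly, so the claim holds.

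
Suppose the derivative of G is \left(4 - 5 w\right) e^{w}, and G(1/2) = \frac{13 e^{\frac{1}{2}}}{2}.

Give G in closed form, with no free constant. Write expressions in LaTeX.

G(w) = \left(9 - 5 w\right) e^{w}

G'(w) has the shape u'v + uv' for u = 9 - 5 w and v = e^{w} — it is the derivative of the product u*v.
A general antiderivative is \left(9 - 5 w\right) e^{w} + C.
The condition gives C = \frac{13 e^{\frac{1}{2}}}{2} - (\frac{13 e^{\frac{1}{2}}}{2}) = 0.
So G(w) = \left(9 - 5 w\right) e^{w}.
Check: d/dw[\left(9 - 5 w\right) e^{w}] = - 5 w e^{w} + 4 e^{w}, which equals G'(w).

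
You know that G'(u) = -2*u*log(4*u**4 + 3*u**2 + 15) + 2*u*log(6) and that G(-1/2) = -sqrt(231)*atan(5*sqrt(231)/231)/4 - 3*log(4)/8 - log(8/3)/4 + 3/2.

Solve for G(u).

The integrand splits into summands that can be handled one at a time.
A general antiderivative is -u**2*log(2*u**4/3 + u**2/2 + 5/2) + 2*u**2 - 3*log(u**4 + 3*u**2/4 + 15/4)/8 - sqrt(231)*atan(8*sqrt(231)*u**2/231 + sqrt(231)/77)/4 + C.
The condition gives C = -sqrt(231)*atan(5*sqrt(231)/231)/4 - 3*log(4)/8 - log(8/3)/4 + 3/2 - (-sqrt(231)*atan(5*sqrt(231)/231)/4 - 3*log(4)/8 - log(8/3)/4 + 1/2) = 1.
So G(u) = (-8*u**2*log(2*u**4/3 + u**2/2 + 5/2) + 16*u**2 - 3*log(u**4 + 3*u**2/4 + 15/4) - 2*sqrt(231)*atan(8*sqrt(231)*u**2/231 + sqrt(231)/77) + 8)/8.
Check: d/du[(-8*u**2*log(2*u**4/3 + u**2/2 + 5/2) + 16*u**2 - 3*log(u**4 + 3*u**2/4 + 15/4) - 2*sqrt(231)*atan(8*sqrt(231)*u**2/231 + sqrt(231)/77) + 8)/8] = -2*u*log(4*u**4 + 3*u**2 + 15) + 2*u*log(6) = G'(u).

G(u) = (-8*u**2*log(2*u**4/3 + u**2/2 + 5/2) + 16*u**2 - 3*log(u**4 + 3*u**2/4 + 15/4) - 2*sqrt(231)*atan(8*sqrt(231)*u**2/231 + sqrt(231)/77) + 8)/8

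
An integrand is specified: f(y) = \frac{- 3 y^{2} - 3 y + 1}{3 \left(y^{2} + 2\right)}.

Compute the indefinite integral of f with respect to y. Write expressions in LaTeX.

A first test for any F(y): its y-derivative must equal f(y) identically.
Check: d/dy[- y - \frac{\log{\left(y^{2} + 2 \right)}}{2} + \frac{7 \sqrt{2} \operatorname{atan}{\left(\frac{\sqrt{2} y}{2} \right)}}{6}] = \frac{- 3 y^{2} - 3 y + 1}{3 y^{2} + 6}, which equals f(y).

F(y) = - y - \frac{\log{\left(y^{2} + 2 \right)}}{2} + \frac{7 \sqrt{2} \operatorname{atan}{\left(\frac{\sqrt{2} y}{2} \right)}}{6} + C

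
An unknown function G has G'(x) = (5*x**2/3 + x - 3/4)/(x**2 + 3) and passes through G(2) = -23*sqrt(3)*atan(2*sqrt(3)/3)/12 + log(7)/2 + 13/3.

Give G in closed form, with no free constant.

Whatever form G(x) takes, its d/dx must return the stated G'(x).
A general antiderivative is 5*x/3 + log(x**2 + 3)/2 - 23*sqrt(3)*atan(sqrt(3)*x/3)/12 + C.
The condition gives C = -23*sqrt(3)*atan(2*sqrt(3)/3)/12 + log(7)/2 + 13/3 - (-23*sqrt(3)*atan(2*sqrt(3)/3)/12 + log(7)/2 + 10/3) = 1.
So G(x) = (20*x + 6*log(x**2 + 3) - 23*sqrt(3)*atan(sqrt(3)*x/3) + 12)/12.
Check: d/dx[(20*x + 6*log(x**2 + 3) - 23*sqrt(3)*atan(sqrt(3)*x/3) + 12)/12] = (20*x**2 + 12*x - 9)/(12*x**2 + 36), which equals G'(x).

G(x) = (20*x + 6*log(x**2 + 3) - 23*sqrt(3)*atan(sqrt(3)*x/3) + 12)/12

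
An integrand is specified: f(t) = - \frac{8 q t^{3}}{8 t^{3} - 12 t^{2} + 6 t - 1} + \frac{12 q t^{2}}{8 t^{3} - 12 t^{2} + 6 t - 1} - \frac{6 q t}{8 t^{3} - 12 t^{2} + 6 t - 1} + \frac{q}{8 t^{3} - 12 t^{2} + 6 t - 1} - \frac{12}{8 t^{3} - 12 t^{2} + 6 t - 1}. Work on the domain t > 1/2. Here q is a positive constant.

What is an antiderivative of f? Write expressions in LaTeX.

An antiderivative is F(t) = \frac{- 4 q t^{3} + 4 q t^{2} - q t + 3}{4 t^{2} - 4 t + 1}.

The integrand splits into summands that can be handled one at a time.
Check: d/dt[\frac{- 4 q t^{3} + 4 q t^{2} - q t + 3}{4 t^{2} - 4 t + 1}] = \frac{- 8 q t^{3} + 12 q t^{2} - 6 q t + q - 12}{8 t^{3} - 12 t^{2} + 6 t - 1}, which equals f(t).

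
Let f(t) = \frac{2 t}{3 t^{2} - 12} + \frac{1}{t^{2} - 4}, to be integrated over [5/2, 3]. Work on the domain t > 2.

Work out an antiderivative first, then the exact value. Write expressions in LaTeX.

Antiderivative: F(t) = \frac{7 \log{\left(t - 2 \right)} + \log{\left(t + 2 \right)}}{12}; value = - \frac{\log{\left(\frac{9}{2} \right)}}{12} + \frac{\log{\left(5 \right)}}{12} + \frac{7 \log{\left(2 \right)}}{12}

The denominator factors as 3 \left(t - 2\right) \left(t + 2\right); partial fractions split f into directly integrable pieces: \frac{1}{12 \left(t + 2\right)} + \frac{7}{12 \left(t - 2\right)}.
F(t) = \frac{7 \log{\left(t - 2 \right)} + \log{\left(t + 2 \right)}}{12} is an antiderivative of f.
Check: d/dt[\frac{7 \log{\left(t - 2 \right)} + \log{\left(t + 2 \right)}}{12}] = \frac{2 t + 3}{3 t^{2} - 12}, which equals f(t).
F(3) = \frac{\log{\left(5 \right)}}{12}; F(5/2) = - \frac{7 \log{\left(2 \right)}}{12} + \frac{\log{\left(\frac{9}{2} \right)}}{12}.
Integral = F(3) - F(5/2) = - \frac{\log{\left(\frac{9}{2} \right)}}{12} + \frac{\log{\left(5 \right)}}{12} + \frac{7 \log{\left(2 \right)}}{12}.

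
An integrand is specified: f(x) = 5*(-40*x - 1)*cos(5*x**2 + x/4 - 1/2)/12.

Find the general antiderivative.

F(x) = -5*sin(5*x**2 + x/4 - 1/2)/3 + C

f matches the chain-rule pattern g'(h)*h' with inner function h(x) = 5*x**2 + x/4 - 1/2; substituting u = h(x) collapses the integral.
Check: d/dx[-5*sin(5*x**2 + x/4 - 1/2)/3] = -50*x*cos(5*x**2 + x/4 - 1/2)/3 - 5*cos(5*x**2 + x/4 - 1/2)/12, which equals f(x).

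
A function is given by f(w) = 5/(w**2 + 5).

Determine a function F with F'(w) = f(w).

Since d/dw undoes antidifferentiation here, F'(w) = f(w) is required of F(w).
Check: d/dw[sqrt(5)*atan(sqrt(5)*w/5)] = 5/(w**2 + 5) = f(w).

An antiderivative is F(w) = sqrt(5)*atan(sqrt(5)*w/5).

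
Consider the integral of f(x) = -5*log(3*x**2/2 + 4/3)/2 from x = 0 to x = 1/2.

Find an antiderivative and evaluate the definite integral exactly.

Antiderivative: F(x) = -5*x*log(3*x**2/2 + 4/3)/2 + 5*x - 10*sqrt(2)*atan(3*sqrt(2)*x/4)/3; value = -10*sqrt(2)*atan(3*sqrt(2)/8)/3 - 5*log(41/24)/4 + 5/2

An antiderivative F(x) passes only if d/dx[F] lands on f(x) exactly.
F(x) = -5*x*log(3*x**2/2 + 4/3)/2 + 5*x - 10*sqrt(2)*atan(3*sqrt(2)*x/4)/3 is an antiderivative of f.
Check: d/dx[-5*x*log(3*x**2/2 + 4/3)/2 + 5*x - 10*sqrt(2)*atan(3*sqrt(2)*x/4)/3] = -5*log(9*x**2 + 8)/2 + 5*log(6)/2, which equals f(x).
F(1/2) = -10*sqrt(2)*atan(3*sqrt(2)/8)/3 - 5*log(41/24)/4 + 5/2; F(0) = 0.
Integral = F(1/2) - F(0) = -10*sqrt(2)*atan(3*sqrt(2)/8)/3 - 5*log(41/24)/4 + 5/2.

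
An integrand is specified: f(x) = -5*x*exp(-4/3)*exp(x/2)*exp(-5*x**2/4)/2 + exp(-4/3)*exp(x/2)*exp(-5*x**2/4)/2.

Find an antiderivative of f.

An antiderivative is F(x) = exp(-5*x**2/4 + x/2 - 4/3).

f matches the chain-rule pattern g'(h)*h' with inner function h(x) = -5*x**2/4 + x/2 - 4/3; substituting u = h(x) collapses the integral.
Check: d/dx[exp(-5*x**2/4 + x/2 - 4/3)] = (1 - 5*x)*exp(-4/3)*exp(x/2)*exp(-5*x**2/4)/2, which equals f(x).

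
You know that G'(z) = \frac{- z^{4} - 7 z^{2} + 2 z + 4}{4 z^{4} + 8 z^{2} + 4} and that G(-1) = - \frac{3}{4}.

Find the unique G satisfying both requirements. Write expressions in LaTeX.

G(z) = \frac{- z^{3} - z^{2} + 4 z - 2}{4 z^{2} + 4}

Recover the given G'(z) by differentiating a candidate G(z); any mismatch rules it out.
A general antiderivative is \frac{\left(2 - 2 z\right) \left(\frac{z^{2}}{2} + z - 1\right)}{4 z^{2} + 4} + C.
The condition gives C = - \frac{3}{4} - (- \frac{3}{4}) = 0.
So G(z) = \frac{- z^{3} - z^{2} + 4 z - 2}{4 z^{2} + 4}.
Check: d/dz[\frac{- z^{3} - z^{2} + 4 z - 2}{4 z^{2} + 4}] = \frac{- z^{4} - 7 z^{2} + 2 z + 4}{4 z^{4} + 8 z^{2} + 4} = G'(z).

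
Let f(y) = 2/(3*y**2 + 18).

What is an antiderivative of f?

An antiderivative is F(y) = sqrt(6)*atan(sqrt(6)*y/6)/9.

Any candidate F(y) must reproduce f(y) exactly when differentiated.
Check: d/dy[sqrt(6)*atan(sqrt(6)*y/6)/9] = 2/(3*y**2 + 18) = f(y).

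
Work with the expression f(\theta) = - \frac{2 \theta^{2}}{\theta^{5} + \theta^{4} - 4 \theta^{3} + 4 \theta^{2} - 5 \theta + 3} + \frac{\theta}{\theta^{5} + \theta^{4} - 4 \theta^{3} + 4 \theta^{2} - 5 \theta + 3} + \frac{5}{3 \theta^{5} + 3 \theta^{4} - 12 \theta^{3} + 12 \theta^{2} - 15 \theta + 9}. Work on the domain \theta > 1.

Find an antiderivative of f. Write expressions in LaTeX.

An antiderivative is F(\theta) = \frac{- 115 \theta \log{\left(\theta - 1 \right)} - 29 \theta \log{\left(\theta + 3 \right)} + 72 \theta \log{\left(\theta^{2} + 1 \right)} + 8 \theta \operatorname{atan}{\left(\theta \right)} + 115 \log{\left(\theta - 1 \right)} + 29 \log{\left(\theta + 3 \right)} - 72 \log{\left(\theta^{2} + 1 \right)} - 8 \operatorname{atan}{\left(\theta \right)} - 20}{240 \theta - 240}.

Factor the denominator (3 \left(\theta - 1\right)^{2} \left(\theta + 3\right) \left(\theta^{2} + 1\right)) and decompose: f = \frac{18 \theta + 1}{30 \left(\theta^{2} + 1\right)} - \frac{29}{240 \left(\theta + 3\right)} - \frac{23}{48 \left(\theta - 1\right)} + \frac{1}{12 \left(\theta - 1\right)^{2}}; each piece integrates to a log, atan, or power term.
Check: d/d\theta[\frac{- 115 \theta \log{\left(\theta - 1 \right)} - 29 \theta \log{\left(\theta + 3 \right)} + 72 \theta \log{\left(\theta^{2} + 1 \right)} + 8 \theta \operatorname{atan}{\left(\theta \right)} + 115 \log{\left(\theta - 1 \right)} + 29 \log{\left(\theta + 3 \right)} - 72 \log{\left(\theta^{2} + 1 \right)} - 8 \operatorname{atan}{\left(\theta \right)} - 20}{240 \theta - 240}] = \frac{- 6 \theta^{2} + 3 \theta + 5}{3 \theta^{5} + 3 \theta^{4} - 12 \theta^{3} + 12 \theta^{2} - 15 \theta + 9}, which equals f(\theta).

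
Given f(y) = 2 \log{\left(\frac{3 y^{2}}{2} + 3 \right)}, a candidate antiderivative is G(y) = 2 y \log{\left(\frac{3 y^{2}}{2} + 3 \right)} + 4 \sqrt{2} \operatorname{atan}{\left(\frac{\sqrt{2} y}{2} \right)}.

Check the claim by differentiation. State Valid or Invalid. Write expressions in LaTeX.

d/dy[G] = 2 \log{\left(\frac{y^{2}}{2} + 1 \right)} + 2 \log{\left(3 \right)} + 4
d/dy[G] - f(y) = 4 != 0.

Invalid: d/dy[G] - f = 4, which is not 0.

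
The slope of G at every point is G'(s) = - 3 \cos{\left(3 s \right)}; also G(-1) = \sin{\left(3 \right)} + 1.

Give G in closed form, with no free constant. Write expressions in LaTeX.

For G(s) to be correct, d/ds[G] must agree with the stated G'(s) identically.
A general antiderivative is - \sin{\left(3 s \right)} + C.
The condition gives C = \sin{\left(3 \right)} + 1 - (\sin{\left(3 \right)}) = 1.
So G(s) = 1 - \sin{\left(3 s \right)}.
Check: d/ds[1 - \sin{\left(3 s \right)}] = - 3 \cos{\left(3 s \right)} = G'(s).

G(s) = 1 - \sin{\left(3 s \right)}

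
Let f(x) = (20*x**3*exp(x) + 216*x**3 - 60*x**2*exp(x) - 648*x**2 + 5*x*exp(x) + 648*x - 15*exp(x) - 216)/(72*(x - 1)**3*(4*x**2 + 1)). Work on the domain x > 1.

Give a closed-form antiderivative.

An antiderivative is F(x) = (108*(x - 1)**2*atan(2*x) + 5*exp(x))/(72*(x - 1)**2).

Check any antiderivative F(x) by computing F'(x) and comparing it with f(x).
Check: d/dx[(108*(x - 1)**2*atan(2*x) + 5*exp(x))/(72*(x - 1)**2)] = (20*x**3*exp(x) + 216*x**3 - 60*x**2*exp(x) - 648*x**2 + 5*x*exp(x) + 648*x - 15*exp(x) - 216)/(288*x**5 - 864*x**4 + 936*x**3 - 504*x**2 + 216*x - 72), which equals f(x).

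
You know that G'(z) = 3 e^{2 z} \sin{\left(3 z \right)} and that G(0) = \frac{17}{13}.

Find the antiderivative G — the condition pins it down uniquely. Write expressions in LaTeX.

G(z) = \frac{6 e^{2 z} \sin{\left(3 z \right)}}{13} - \frac{9 e^{2 z} \cos{\left(3 z \right)}}{13} + 2

Since d/dz undoes antidifferentiation here, G(z) must give back the stated G'(z).
A general antiderivative is \frac{6 e^{2 z} \sin{\left(3 z \right)}}{13} - \frac{9 e^{2 z} \cos{\left(3 z \right)}}{13} + C.
The condition gives C = \frac{17}{13} - (- \frac{9}{13}) = 2.
So G(z) = \frac{6 e^{2 z} \sin{\left(3 z \right)}}{13} - \frac{9 e^{2 z} \cos{\left(3 z \right)}}{13} + 2.
Check: d/dz[\frac{6 e^{2 z} \sin{\left(3 z \right)}}{13} - \frac{9 e^{2 z} \cos{\left(3 z \right)}}{13} + 2] = 3 e^{2 z} \sin{\left(3 z \right)} = G'(z).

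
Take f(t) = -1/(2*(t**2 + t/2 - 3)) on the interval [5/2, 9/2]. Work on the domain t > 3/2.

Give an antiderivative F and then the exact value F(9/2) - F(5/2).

The denominator factors as (t + 2)*(2*t - 3); partial fractions split f into directly integrable pieces: -2/(7*(2*t - 3)) + 1/(7*(t + 2)).
F(t) = (-log(t - 3/2) + log(t + 2))/7 is an antiderivative of f.
Check: d/dt[(-log(t - 3/2) + log(t + 2))/7] = -1/(2*t**2 + t - 6), which equals f(t).
F(9/2) = -log(3)/7 + log(13/2)/7; F(5/2) = log(9/2)/7.
Integral = F(9/2) - F(5/2) = -log(9/2)/7 - log(3)/7 + log(13/2)/7.

Antiderivative: F(t) = (-log(t - 3/2) + log(t + 2))/7; value = -log(9/2)/7 - log(3)/7 + log(13/2)/7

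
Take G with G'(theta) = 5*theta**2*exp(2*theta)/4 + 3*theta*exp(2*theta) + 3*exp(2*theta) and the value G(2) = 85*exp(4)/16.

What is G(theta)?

G(theta) = (10*theta**2 + 14*theta + 17)*exp(2*theta)/16

Recognize the product-rule pattern: G'(theta) = u'v + uv' with u = 5*theta**2/8 + 7*theta/8 + 17/16, v = exp(2*theta), so integration by parts undoes it.
A general antiderivative is (10*theta**2 + 14*theta + 17)*exp(2*theta)/16 + C.
The condition gives C = 85*exp(4)/16 - (85*exp(4)/16) = 0.
So G(theta) = (10*theta**2 + 14*theta + 17)*exp(2*theta)/16.
Check: d/dtheta[(10*theta**2 + 14*theta + 17)*exp(2*theta)/16] = 5*theta**2*exp(2*theta)/4 + 3*theta*exp(2*theta) + 3*exp(2*theta) = G'(theta).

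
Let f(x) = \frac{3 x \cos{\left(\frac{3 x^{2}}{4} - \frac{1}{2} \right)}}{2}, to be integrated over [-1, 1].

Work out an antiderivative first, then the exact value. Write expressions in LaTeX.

The substitution u = \frac{3 x^{2}}{4} - \frac{1}{2} works: f is exactly (dF/du)*(du/dx) for that inner function.
F(x) = \sin{\left(\frac{3 x^{2}}{4} - \frac{1}{2} \right)} is an antiderivative of f.
Check: d/dx[\sin{\left(\frac{3 x^{2}}{4} - \frac{1}{2} \right)}] = \frac{3 x \cos{\left(\frac{3 x^{2}}{4} - \frac{1}{2} \right)}}{2} = f(x).
F(1) = \sin{\left(\frac{1}{4} \right)}; F(-1) = \sin{\left(\frac{1}{4} \right)}.
Integral = F(1) - F(-1) = 0.

Antiderivative: F(x) = \sin{\left(\frac{3 x^{2}}{4} - \frac{1}{2} \right)}; value = 0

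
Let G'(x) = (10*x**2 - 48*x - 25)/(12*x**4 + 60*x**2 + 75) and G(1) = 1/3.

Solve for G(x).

Recognize the product-rule pattern: G'(x) = u'v + uv' with u = 1/(2*x**2 + 5), v = 4 - 5*x/3, so integration by parts undoes it.
A general antiderivative is (4 - 5*x/3)/(2*x**2 + 5) + C.
The condition gives C = 1/3 - (1/3) = 0.
So G(x) = (12 - 5*x)/(6*x**2 + 15).
Check: d/dx[(12 - 5*x)/(6*x**2 + 15)] = (10*x**2 - 48*x - 25)/(12*x**4 + 60*x**2 + 75) = G'(x).

G(x) = (12 - 5*x)/(6*x**2 + 15)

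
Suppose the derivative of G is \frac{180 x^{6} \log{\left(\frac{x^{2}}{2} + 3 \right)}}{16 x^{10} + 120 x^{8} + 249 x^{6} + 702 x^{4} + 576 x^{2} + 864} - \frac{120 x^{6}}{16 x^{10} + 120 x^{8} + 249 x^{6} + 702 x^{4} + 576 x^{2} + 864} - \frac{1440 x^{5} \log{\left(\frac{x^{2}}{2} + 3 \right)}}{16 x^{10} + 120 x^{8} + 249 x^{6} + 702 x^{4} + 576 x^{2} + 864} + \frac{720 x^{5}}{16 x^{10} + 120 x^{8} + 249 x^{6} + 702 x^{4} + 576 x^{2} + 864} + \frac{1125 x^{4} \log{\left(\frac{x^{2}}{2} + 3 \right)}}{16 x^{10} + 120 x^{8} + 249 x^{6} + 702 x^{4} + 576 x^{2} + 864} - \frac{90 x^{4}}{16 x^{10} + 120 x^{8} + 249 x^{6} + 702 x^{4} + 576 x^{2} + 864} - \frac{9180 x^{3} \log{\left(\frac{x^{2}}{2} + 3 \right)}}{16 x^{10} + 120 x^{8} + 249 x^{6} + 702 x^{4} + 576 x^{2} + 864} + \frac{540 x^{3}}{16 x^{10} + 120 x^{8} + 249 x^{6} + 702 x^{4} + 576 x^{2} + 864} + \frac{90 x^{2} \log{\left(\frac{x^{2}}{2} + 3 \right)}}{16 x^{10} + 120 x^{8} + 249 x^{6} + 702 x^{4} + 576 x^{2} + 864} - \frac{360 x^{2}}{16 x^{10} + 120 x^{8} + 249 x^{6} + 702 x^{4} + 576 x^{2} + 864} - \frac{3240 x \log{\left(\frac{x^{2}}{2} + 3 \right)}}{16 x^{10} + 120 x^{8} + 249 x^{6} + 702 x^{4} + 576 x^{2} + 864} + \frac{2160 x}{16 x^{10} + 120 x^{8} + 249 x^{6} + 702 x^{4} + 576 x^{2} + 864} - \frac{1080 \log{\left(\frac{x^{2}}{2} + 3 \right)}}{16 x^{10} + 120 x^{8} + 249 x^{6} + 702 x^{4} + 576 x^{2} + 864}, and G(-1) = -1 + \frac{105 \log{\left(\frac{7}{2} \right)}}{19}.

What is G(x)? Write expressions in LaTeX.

The integrand splits into summands that can be handled one at a time.
A general antiderivative is \frac{5 \left(3 - \frac{x}{2}\right) \log{\left(\frac{x^{2}}{2} + 3 \right)}}{\frac{2 x^{4}}{3} + \frac{x^{2}}{2} + 2} + C.
The condition gives C = -1 + \frac{105 \log{\left(\frac{7}{2} \right)}}{19} - (\frac{105 \log{\left(\frac{7}{2} \right)}}{19}) = -1.
So G(x) = \frac{5 \left(3 - \frac{x}{2}\right) \log{\left(\frac{x^{2}}{2} + 3 \right)}}{\frac{2 x^{4}}{3} + \frac{x^{2}}{2} + 2} - 1.
Check: d/dx[\frac{5 \left(3 - \frac{x}{2}\right) \log{\left(\frac{x^{2}}{2} + 3 \right)}}{\frac{2 x^{4}}{3} + \frac{x^{2}}{2} + 2} - 1] = \frac{180 x^{6} \log{\left(\frac{x^{2}}{2} + 3 \right)} - 120 x^{6} - 1440 x^{5} \log{\left(\frac{x^{2}}{2} + 3 \right)} + 720 x^{5} + 1125 x^{4} \log{\left(\frac{x^{2}}{2} + 3 \right)} - 90 x^{4} - 9180 x^{3} \log{\left(\frac{x^{2}}{2} + 3 \right)} + 540 x^{3} + 90 x^{2} \log{\left(\frac{x^{2}}{2} + 3 \right)} - 360 x^{2} - 3240 x \log{\left(\frac{x^{2}}{2} + 3 \right)} + 2160 x - 1080 \log{\left(\frac{x^{2}}{2} + 3 \right)}}{16 x^{10} + 120 x^{8} + 249 x^{6} + 702 x^{4} + 576 x^{2} + 864}, which equals G'(x).

G(x) = \frac{5 \left(3 - \frac{x}{2}\right) \log{\left(\frac{x^{2}}{2} + 3 \right)}}{\frac{2 x^{4}}{3} + \frac{x^{2}}{2} + 2} - 1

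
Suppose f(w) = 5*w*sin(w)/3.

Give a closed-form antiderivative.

A candidate is checked by its d/dw: the result must match f(w).
Check: d/dw[5*(-w*cos(w) + sin(w))/3] = 5*w*sin(w)/3 = f(w).

An antiderivative is F(w) = 5*(-w*cos(w) + sin(w))/3.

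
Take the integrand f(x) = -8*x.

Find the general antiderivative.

Since d/dx undoes antidifferentiation here, F'(x) = f(x) is required of F(x).
Check: d/dx[-4*x**2] = -8*x = f(x).

F(x) = -4*x**2 + C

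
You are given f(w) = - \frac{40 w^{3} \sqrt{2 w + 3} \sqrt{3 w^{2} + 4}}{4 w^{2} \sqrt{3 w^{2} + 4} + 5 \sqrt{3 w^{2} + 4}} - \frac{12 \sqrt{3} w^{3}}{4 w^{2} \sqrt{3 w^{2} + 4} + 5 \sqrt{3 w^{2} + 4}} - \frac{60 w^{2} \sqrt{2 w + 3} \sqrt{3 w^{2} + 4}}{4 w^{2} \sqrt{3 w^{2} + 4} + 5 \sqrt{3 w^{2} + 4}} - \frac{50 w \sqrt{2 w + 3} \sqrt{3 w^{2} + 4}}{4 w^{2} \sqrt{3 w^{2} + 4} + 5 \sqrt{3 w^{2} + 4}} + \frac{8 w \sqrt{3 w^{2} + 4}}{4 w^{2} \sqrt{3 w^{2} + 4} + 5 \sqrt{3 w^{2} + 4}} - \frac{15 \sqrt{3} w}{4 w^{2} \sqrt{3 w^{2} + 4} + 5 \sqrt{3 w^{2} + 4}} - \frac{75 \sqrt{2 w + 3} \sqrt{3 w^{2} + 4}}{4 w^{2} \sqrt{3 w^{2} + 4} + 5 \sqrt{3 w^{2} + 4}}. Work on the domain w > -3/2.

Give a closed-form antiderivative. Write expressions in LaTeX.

An antiderivative is F(w) = - \left(2 w + 3\right)^{\frac{5}{2}} - 3 \sqrt{w^{2} + \frac{4}{3}} + \log{\left(4 w^{2} + 5 \right)}.

The integrand splits into summands that can be handled one at a time.
Check: d/dw[- \left(2 w + 3\right)^{\frac{5}{2}} - 3 \sqrt{w^{2} + \frac{4}{3}} + \log{\left(4 w^{2} + 5 \right)}] = \frac{- 40 w^{3} \sqrt{2 w + 3} \sqrt{3 w^{2} + 4} - 12 \sqrt{3} w^{3} - 60 w^{2} \sqrt{2 w + 3} \sqrt{3 w^{2} + 4} - 50 w \sqrt{2 w + 3} \sqrt{3 w^{2} + 4} + 8 w \sqrt{3 w^{2} + 4} - 15 \sqrt{3} w - 75 \sqrt{2 w + 3} \sqrt{3 w^{2} + 4}}{4 w^{2} \sqrt{3 w^{2} + 4} + 5 \sqrt{3 w^{2} + 4}}, which equals f(w).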